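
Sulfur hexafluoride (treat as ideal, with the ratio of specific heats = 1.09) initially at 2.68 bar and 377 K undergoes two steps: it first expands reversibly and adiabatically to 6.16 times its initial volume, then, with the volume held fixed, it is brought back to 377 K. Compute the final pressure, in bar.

P₃ ≈ 0.435 bar

Adiabatic step (PV^γ = const): P₂ = 2.68×(1/6.16)^(1.09) = 0.3694 bar; T₂ = 377×(1/6.16)^(0.09) = 320.1 K.
Isochoric: P₃ = P₂(T₃/T₂) = 0.3694 × (377/320.1) = 0.4351 bar.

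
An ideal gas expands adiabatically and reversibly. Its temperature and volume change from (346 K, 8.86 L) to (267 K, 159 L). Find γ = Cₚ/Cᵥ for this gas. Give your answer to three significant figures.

γ ≈ 1.09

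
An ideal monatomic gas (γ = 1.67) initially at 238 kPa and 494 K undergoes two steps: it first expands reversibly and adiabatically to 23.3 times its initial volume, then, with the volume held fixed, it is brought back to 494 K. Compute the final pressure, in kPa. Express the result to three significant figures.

Adiabatic step (PV^γ = const): P₂ = 238×(1/23.3)^(1.67) = 1.239 kPa; T₂ = 494×(1/23.3)^(0.67) = 59.92 K.
Isochoric: P₃ = P₂(T₃/T₂) = 1.239 × (494/59.92) = 10.21 kPa.

P₃ ≈ 10.2 kPa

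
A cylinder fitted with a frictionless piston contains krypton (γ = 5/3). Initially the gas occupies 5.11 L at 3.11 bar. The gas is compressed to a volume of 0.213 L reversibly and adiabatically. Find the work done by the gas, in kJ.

W ≈ -17.4 kJ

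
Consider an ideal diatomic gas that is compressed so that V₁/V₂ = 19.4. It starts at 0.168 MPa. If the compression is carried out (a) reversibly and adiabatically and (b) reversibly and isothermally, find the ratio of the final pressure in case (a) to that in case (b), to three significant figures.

P_adiabatic / P_isothermal ≈ 3.27

For a diatomic ideal gas γ = 7/5.
Isothermal: P_b = P₁(V₁/V₂) = 0.168×19.4.
Adiabatic: P_a = P₁(V₁/V₂)^γ = 0.168×19.4^(7/5).
P_a/P_b = (V₁/V₂)^(γ−1) = 19.4^(2/5) = 3.274.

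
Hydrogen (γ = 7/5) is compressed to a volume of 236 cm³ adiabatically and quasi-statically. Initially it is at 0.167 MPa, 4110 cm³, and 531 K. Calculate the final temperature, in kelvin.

For a reversible adiabat TV^(γ−1) is constant, so T₂ = T₁ (V₁/V₂)^(γ−1).
T₂ = 531 × (4110/236)^(2/5) = 1665 K.

T₂ ≈ 1670 K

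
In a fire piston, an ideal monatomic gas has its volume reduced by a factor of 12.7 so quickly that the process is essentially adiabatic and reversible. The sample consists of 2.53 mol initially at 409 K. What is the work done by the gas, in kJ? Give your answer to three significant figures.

W ≈ -57.3 kJ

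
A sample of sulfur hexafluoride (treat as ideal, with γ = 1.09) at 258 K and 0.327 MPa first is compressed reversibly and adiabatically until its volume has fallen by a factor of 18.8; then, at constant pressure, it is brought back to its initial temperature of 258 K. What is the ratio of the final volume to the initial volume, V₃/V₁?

V₃/V₁ ≈ 0.0408

Adiabatic step: V₂/V₁ = 0.05319; T₂ = T₁·18.8^(0.09) = 336 K.
Isobaric step: V₃/V₂ = T₃/T₂ = 258/336.
V₃/V₁ = (V₂/V₁)(V₃/V₂) = 0.05319 × (258/336) = 0.04085.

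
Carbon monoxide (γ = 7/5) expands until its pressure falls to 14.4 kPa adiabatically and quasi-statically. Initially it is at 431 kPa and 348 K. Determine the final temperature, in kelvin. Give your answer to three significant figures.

Adiabatic: T₂/T₁ = (P₂/P₁)^((γ−1)/γ).
T₂ = 348 × (14.4/431)^(2/7) = 131.8 K.

T₂ ≈ 132 K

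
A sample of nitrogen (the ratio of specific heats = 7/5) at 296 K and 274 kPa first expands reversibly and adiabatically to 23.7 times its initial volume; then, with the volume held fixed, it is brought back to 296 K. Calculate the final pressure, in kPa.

Adiabatic step (PV^γ = const): P₂ = 274×(1/23.7)^(7/5) = 3.259 kPa; T₂ = 296×(1/23.7)^(2/5) = 83.44 K.
Isochoric: P₃ = P₂(T₃/T₂) = 3.259 × (296/83.44) = 11.56 kPa.

P₃ ≈ 11.6 kPa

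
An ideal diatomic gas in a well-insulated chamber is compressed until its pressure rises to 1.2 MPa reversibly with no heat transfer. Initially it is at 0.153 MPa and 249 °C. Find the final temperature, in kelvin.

Adiabatic: T₂/T₁ = (P₂/P₁)^((γ−1)/γ).
For a diatomic ideal gas γ = 7/5, so (γ−1)/γ = 2/7.
T₁ = 249 °C = 522.1 K.
T₂ = 522.1 × (1.2/0.153)^(2/7) = 940.5 K.

T₂ ≈ 941 K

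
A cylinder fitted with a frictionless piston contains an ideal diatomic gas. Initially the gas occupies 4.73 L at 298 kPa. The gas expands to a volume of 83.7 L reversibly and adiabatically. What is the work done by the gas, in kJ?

γ = 7/5 for a diatomic ideal gas.
P₂ = P₁(V₁/V₂)^γ = 298×(4.73/83.7)^(7/5) = 5.336 kPa.
For a reversible adiabat, W_by_gas = (P₁V₁ − P₂V₂)/(γ−1).
W_by = (298000×0.00473 − 5336×0.0837) / (2/5) = 2407 J.

W ≈ 2.41 kJ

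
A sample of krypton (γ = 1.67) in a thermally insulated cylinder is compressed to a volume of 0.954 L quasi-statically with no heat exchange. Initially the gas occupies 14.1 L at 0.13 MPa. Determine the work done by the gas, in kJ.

P₂ = P₁(V₁/V₂)^γ = 0.13×(14.1/0.954)^(1.67) = 11.68 MPa.
For a reversible adiabat, W_by_gas = (P₁V₁ − P₂V₂)/(γ−1).
W_by = (130000×0.0141 − 1.168×10^7×0.000954) / (0.67) = -13890 J.

W ≈ -13.9 kJ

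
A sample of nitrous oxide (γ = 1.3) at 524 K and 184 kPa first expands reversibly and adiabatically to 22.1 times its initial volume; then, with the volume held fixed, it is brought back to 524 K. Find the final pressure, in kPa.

P₃ ≈ 8.33 kPa

Adiabatic step (PV^γ = const): P₂ = 184×(1/22.1)^(1.3) = 3.289 kPa; T₂ = 524×(1/22.1)^(0.3) = 207 K.
Isochoric: P₃ = P₂(T₃/T₂) = 3.289 × (524/207) = 8.326 kPa.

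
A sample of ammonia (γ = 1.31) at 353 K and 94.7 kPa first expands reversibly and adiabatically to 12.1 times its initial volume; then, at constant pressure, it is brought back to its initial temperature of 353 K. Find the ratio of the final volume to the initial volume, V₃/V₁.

Adiabatic step: V₂/V₁ = 12.1; T₂ = T₁·(1/12.1)^(0.31) = 163 K.
Isobaric step: V₃/V₂ = T₃/T₂ = 353/163.
V₃/V₁ = (V₂/V₁)(V₃/V₂) = 12.1 × (353/163) = 26.21.

V₃/V₁ ≈ 26.2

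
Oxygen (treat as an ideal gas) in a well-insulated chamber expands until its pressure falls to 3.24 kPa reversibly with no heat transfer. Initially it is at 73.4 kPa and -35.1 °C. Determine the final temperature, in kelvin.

T₂ ≈ 97.6 K

Adiabatic: T₂/T₁ = (P₂/P₁)^((γ−1)/γ).
For a diatomic ideal gas γ = 7/5, so (γ−1)/γ = 2/7.
T₁ = -35.1 °C = 238 K.
T₂ = 238 × (3.24/73.4)^(2/7) = 97.61 K.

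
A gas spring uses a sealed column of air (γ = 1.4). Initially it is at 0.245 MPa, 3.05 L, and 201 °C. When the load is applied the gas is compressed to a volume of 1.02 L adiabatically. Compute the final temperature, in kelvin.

Adiabatic: T₁V₁^(γ−1) = T₂V₂^(γ−1) ⇒ T₂ = T₁ (V₁/V₂)^(γ−1).
T₁ = 201 °C = 474.1 K.
T₂ = 474.1 × (3.05/1.02)^(0.4) = 734.8 K.

T₂ ≈ 735 K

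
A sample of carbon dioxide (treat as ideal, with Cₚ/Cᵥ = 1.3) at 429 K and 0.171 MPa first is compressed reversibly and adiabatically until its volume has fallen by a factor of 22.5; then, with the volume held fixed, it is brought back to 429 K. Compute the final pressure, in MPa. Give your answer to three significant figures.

P₃ ≈ 3.85 MPa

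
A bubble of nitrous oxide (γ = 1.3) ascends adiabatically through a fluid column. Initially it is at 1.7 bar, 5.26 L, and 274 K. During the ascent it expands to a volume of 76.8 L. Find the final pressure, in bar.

P₂ ≈ 0.0521 bar

Adiabatic: P₁V₁^γ = P₂V₂^γ ⇒ P₂ = P₁ (V₁/V₂)^γ.
P₂ = 1.7 × (5.26/76.8)^(1.3) = 0.05209 bar.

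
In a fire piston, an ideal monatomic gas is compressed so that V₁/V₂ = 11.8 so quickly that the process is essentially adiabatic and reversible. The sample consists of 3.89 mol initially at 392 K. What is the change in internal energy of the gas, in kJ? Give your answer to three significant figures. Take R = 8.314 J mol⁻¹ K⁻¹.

For a reversible adiabat TV^(γ−1) is constant, so T₂ = T₁ (V₁/V₂)^(γ−1).
γ = 5/3 for a monatomic ideal gas, so γ−1 = 2/3.
T₂ = 392 × 11.8^(2/3) = 2032 K.
Q = 0, so ΔU = W_on_gas = nCᵥΔT with Cᵥ = R/(γ−1) = 12.47 J/(mol·K).
ΔU = 3.89 × 12.47 × (2032 − 392) = 79550 J.

ΔU ≈ 79.5 kJ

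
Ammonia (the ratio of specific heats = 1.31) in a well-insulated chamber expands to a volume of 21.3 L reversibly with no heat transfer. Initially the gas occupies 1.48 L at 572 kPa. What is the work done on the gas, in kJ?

P₂ = P₁(V₁/V₂)^γ = 572×(1.48/21.3)^(1.31) = 17.39 kPa.
For a reversible adiabat, W_by_gas = (P₁V₁ − P₂V₂)/(γ−1).
W_by = (572000×0.00148 − 17390×0.0213) / (0.31) = 1536 J.
W_on_gas = −W_by = -1536 J.

W ≈ -1.54 kJ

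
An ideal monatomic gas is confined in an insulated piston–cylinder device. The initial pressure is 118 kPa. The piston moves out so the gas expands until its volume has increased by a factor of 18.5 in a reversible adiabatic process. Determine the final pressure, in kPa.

Since PV^γ is constant along a reversible adiabat, P₂ = P₁ (V₁/V₂)^γ.
For a monatomic ideal gas γ = 5/3.
P₂ = 118 × (1/18.5)^(5/3) = 0.9119 kPa.

P₂ ≈ 0.912 kPa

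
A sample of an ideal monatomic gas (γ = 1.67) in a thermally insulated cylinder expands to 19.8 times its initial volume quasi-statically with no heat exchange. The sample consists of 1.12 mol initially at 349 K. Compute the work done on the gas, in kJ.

W ≈ -4.19 kJ

Adiabatic: T₁V₁^(γ−1) = T₂V₂^(γ−1) ⇒ T₂ = T₁ (V₁/V₂)^(γ−1).
T₂ = 349 × (1/19.8)^(0.67) = 47.21 K.
Q = 0, so ΔU = W_on_gas = nCᵥΔT with Cᵥ = R/(γ−1) = 12.41 J/(mol·K).
ΔU = 1.12 × 12.41 × (47.21 − 349) = -4194 J.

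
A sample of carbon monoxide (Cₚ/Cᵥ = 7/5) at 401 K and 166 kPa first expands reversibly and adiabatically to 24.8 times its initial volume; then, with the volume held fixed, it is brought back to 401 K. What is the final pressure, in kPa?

P₃ ≈ 6.69 kPa

Adiabatic step (PV^γ = const): P₂ = 166×(1/24.8)^(7/5) = 1.853 kPa; T₂ = 401×(1/24.8)^(2/5) = 111 K.
Isochoric: P₃ = P₂(T₃/T₂) = 1.853 × (401/111) = 6.694 kPa.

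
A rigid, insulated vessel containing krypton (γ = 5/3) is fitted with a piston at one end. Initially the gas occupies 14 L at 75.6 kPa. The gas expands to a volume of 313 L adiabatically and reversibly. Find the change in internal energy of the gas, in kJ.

ΔU ≈ -1.39 kJ

P₂ = P₁(V₁/V₂)^γ = 75.6×(14/313)^(5/3) = 0.4261 kPa.
For a reversible adiabat, W_by_gas = (P₁V₁ − P₂V₂)/(γ−1).
W_by = (75600×0.014 − 426.1×0.313) / (2/3) = 1388 J.
Q = 0 ⇒ ΔU = −W_by = -1388 J.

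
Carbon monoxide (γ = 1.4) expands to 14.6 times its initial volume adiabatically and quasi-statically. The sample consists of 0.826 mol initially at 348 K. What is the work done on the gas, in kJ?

W ≈ -3.93 kJ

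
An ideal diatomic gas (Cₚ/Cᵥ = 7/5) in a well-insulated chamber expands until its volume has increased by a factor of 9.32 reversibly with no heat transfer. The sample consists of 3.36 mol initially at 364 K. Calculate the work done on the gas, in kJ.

W ≈ -15.0 kJ

For a reversible adiabat TV^(γ−1) is constant, so T₂ = T₁ (V₁/V₂)^(γ−1).
T₂ = 364 × (1/9.32)^(2/5) = 149.1 K.
Q = 0, so ΔU = W_on_gas = nCᵥΔT with Cᵥ = R/(γ−1) = 20.79 J/(mol·K).
ΔU = 3.36 × 20.79 × (149.1 − 364) = -15010 J.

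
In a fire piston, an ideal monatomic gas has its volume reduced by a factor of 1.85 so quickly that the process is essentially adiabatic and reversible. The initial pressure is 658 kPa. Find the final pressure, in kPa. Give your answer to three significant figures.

Since PV^γ is constant along a reversible adiabat, P₂ = P₁ (V₁/V₂)^γ.
For a monatomic ideal gas γ = 5/3.
P₂ = 658 × 1.85^(5/3) = 1834 kPa.

P₂ ≈ 1830 kPa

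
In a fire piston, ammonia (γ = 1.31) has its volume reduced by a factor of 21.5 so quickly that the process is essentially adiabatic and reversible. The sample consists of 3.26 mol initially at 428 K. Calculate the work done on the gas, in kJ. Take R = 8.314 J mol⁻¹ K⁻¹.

For a reversible adiabat TV^(γ−1) is constant, so T₂ = T₁ (V₁/V₂)^(γ−1).
T₂ = 428 × 21.5^(0.31) = 1108 K.
Q = 0, so ΔU = W_on_gas = nCᵥΔT with Cᵥ = R/(γ−1) = 26.82 J/(mol·K).
ΔU = 3.26 × 26.82 × (1108 − 428) = 59440 J.

W ≈ 59.4 kJ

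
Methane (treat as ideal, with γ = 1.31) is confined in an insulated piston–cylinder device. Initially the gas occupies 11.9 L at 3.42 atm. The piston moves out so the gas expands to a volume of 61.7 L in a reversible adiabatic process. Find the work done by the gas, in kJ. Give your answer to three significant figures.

W ≈ 5.32 kJ

P₂ = P₁(V₁/V₂)^γ = 3.42×(11.9/61.7)^(1.31) = 0.396 atm.
For a reversible adiabat, W_by_gas = (P₁V₁ − P₂V₂)/(γ−1).
W_by = (346500×0.0119 − 40130×0.0617) / (0.31) = 5316 J.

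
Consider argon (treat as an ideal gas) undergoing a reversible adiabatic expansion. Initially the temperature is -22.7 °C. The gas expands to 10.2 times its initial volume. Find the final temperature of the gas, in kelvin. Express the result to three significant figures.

T₂ ≈ 53.3 K

For a reversible adiabat TV^(γ−1) is constant, so T₂ = T₁ (V₁/V₂)^(γ−1).
For a monatomic ideal gas γ = 5/3, so γ−1 = 2/3.
T₁ = -22.7 °C = 250.4 K.
T₂ = 250.4 × (1/10.2)^(2/3) = 53.25 K.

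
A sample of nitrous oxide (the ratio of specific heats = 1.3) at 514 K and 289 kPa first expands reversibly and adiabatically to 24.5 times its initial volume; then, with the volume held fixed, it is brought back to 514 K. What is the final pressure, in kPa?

P₃ ≈ 11.8 kPa

Adiabatic step (PV^γ = const): P₂ = 289×(1/24.5)^(1.3) = 4.518 kPa; T₂ = 514×(1/24.5)^(0.3) = 196.9 K.
Isochoric: P₃ = P₂(T₃/T₂) = 4.518 × (514/196.9) = 11.8 kPa.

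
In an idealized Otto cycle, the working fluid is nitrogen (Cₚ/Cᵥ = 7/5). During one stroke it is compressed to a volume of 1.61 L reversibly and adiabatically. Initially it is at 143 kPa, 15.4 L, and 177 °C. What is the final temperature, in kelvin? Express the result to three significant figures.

T₂ ≈ 1110 K

Adiabatic: T₁V₁^(γ−1) = T₂V₂^(γ−1) ⇒ T₂ = T₁ (V₁/V₂)^(γ−1).
T₁ = 177 °C = 450.1 K.
T₂ = 450.1 × (15.4/1.61)^(2/5) = 1111 K.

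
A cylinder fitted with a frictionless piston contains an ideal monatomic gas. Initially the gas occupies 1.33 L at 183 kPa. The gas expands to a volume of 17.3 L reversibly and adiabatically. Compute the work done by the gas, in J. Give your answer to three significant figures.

W ≈ 299 J

γ = 5/3 for a monatomic ideal gas.
P₂ = P₁(V₁/V₂)^γ = 183×(1.33/17.3)^(5/3) = 2.544 kPa.
For a reversible adiabat, W_by_gas = (P₁V₁ − P₂V₂)/(γ−1).
W_by = (183000×0.00133 − 2544×0.0173) / (2/3) = 299.1 J.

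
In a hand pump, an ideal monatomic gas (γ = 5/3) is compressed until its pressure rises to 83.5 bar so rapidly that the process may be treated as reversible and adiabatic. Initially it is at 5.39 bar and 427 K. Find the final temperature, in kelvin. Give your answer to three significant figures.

T₂ ≈ 1280 K

Along an adiabat T P^((1−γ)/γ) is constant, so T₂ = T₁ (P₂/P₁)^((γ−1)/γ).
T₂ = 427 × (83.5/5.39)^(2/5) = 1278 K.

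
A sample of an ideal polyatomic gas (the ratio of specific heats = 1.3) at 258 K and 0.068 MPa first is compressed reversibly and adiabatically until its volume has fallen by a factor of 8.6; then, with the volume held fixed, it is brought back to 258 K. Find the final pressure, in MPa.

Adiabatic step (PV^γ = const): P₂ = 0.068×8.6^(1.3) = 1.115 MPa; T₂ = 258×8.6^(0.3) = 492 K.
Isochoric: P₃ = P₂(T₃/T₂) = 1.115 × (258/492) = 0.5848 MPa.

P₃ ≈ 0.585 MPa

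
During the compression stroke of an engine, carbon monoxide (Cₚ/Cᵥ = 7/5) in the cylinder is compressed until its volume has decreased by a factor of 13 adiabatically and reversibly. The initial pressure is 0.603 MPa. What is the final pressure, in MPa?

Since PV^γ is constant along a reversible adiabat, P₂ = P₁ (V₁/V₂)^γ.
P₂ = 0.603 × 13^(7/5) = 21.87 MPa.

P₂ ≈ 21.9 MPa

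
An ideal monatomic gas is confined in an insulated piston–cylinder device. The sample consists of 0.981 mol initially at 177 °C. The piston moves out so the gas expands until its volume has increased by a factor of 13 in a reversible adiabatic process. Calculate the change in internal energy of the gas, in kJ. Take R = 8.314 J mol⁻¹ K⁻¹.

ΔU ≈ -4.51 kJ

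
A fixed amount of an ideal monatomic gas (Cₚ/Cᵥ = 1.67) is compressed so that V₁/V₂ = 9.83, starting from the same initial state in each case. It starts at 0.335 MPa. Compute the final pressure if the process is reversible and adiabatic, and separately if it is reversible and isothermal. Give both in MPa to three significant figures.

Isothermal: P₂ = P₁(V₁/V₂) = 0.335×9.83 = 3.293 MPa.
Adiabatic: P₂ = P₁(V₁/V₂)^γ = 0.335×9.83^(1.67) = 15.23 MPa.

adiabatic: 15.2 MPa; isothermal: 3.29 MPa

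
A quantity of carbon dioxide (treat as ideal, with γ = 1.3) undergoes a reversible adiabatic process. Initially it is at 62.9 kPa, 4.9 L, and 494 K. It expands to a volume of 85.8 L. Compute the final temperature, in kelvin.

T₂ ≈ 209 K

Adiabatic: T₁V₁^(γ−1) = T₂V₂^(γ−1) ⇒ T₂ = T₁ (V₁/V₂)^(γ−1).
T₂ = 494 × (4.9/85.8)^(0.3) = 209.3 K.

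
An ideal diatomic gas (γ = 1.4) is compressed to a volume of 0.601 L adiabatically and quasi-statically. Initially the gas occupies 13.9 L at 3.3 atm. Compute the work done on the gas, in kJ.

W ≈ 29.2 kJ

P₂ = P₁(V₁/V₂)^γ = 3.3×(13.9/0.601)^(1.4) = 268.1 atm.
For a reversible adiabat, W_by_gas = (P₁V₁ − P₂V₂)/(γ−1).
W_by = (334400×0.0139 − 2.717×10^7×0.000601) / (0.4) = -29200 J.
W_on_gas = −W_by = 29200 J.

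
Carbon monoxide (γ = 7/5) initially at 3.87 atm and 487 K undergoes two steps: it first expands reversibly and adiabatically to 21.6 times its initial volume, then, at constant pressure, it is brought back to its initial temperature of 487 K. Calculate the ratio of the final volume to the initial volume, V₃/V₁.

Adiabatic step: V₂/V₁ = 21.6; T₂ = T₁·(1/21.6)^(2/5) = 142.5 K.
Isobaric step: V₃/V₂ = T₃/T₂ = 487/142.5.
V₃/V₁ = (V₂/V₁)(V₃/V₂) = 21.6 × (487/142.5) = 73.83.

V₃/V₁ ≈ 73.8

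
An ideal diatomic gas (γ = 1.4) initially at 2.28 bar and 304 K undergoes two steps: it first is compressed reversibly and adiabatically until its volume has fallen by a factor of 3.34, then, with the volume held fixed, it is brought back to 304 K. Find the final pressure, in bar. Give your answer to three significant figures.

P₃ ≈ 7.62 bar

Adiabatic step (PV^γ = const): P₂ = 2.28×3.34^(1.4) = 12.34 bar; T₂ = 304×3.34^(0.4) = 492.5 K.
Isochoric: P₃ = P₂(T₃/T₂) = 12.34 × (304/492.5) = 7.615 bar.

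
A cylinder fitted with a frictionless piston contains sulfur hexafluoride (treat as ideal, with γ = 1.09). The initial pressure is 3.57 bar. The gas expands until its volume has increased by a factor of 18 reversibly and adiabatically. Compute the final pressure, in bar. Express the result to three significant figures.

P₂ ≈ 0.153 bar

Adiabatic: P₁V₁^γ = P₂V₂^γ ⇒ P₂ = P₁ (V₁/V₂)^γ.
P₂ = 3.57 × (1/18)^(1.09) = 0.1529 bar.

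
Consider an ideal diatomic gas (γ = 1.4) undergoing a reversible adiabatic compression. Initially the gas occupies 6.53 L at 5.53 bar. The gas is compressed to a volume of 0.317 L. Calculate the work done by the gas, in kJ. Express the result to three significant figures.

P₂ = P₁(V₁/V₂)^γ = 5.53×(6.53/0.317)^(1.4) = 382.1 bar.
For a reversible adiabat, W_by_gas = (P₁V₁ − P₂V₂)/(γ−1).
W_by = (553000×0.00653 − 3.821×10^7×0.000317) / (0.4) = -21250 J.

W ≈ -21.2 kJ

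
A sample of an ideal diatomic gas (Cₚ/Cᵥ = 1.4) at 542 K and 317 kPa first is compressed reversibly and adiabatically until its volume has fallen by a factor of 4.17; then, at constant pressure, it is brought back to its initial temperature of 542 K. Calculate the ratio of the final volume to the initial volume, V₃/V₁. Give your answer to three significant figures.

Adiabatic step: V₂/V₁ = 0.2398; T₂ = T₁·4.17^(0.4) = 959.5 K.
Isobaric step: V₃/V₂ = T₃/T₂ = 542/959.5.
V₃/V₁ = (V₂/V₁)(V₃/V₂) = 0.2398 × (542/959.5) = 0.1355.

V₃/V₁ ≈ 0.135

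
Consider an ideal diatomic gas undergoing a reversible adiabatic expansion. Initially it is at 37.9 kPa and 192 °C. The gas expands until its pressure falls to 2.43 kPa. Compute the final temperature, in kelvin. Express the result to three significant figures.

Adiabatic: T₂/T₁ = (P₂/P₁)^((γ−1)/γ).
For a diatomic ideal gas γ = 7/5, so (γ−1)/γ = 2/7.
T₁ = 192 °C = 465.1 K.
T₂ = 465.1 × (2.43/37.9)^(2/7) = 212.2 K.

T₂ ≈ 212 K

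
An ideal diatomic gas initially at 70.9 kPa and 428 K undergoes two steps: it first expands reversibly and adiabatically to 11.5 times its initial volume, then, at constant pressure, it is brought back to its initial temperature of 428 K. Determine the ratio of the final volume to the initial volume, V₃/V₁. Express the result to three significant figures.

For a diatomic ideal gas γ = 7/5.
Adiabatic step: V₂/V₁ = 11.5; T₂ = T₁·(1/11.5)^(2/5) = 161.1 K.
Isobaric step: V₃/V₂ = T₃/T₂ = 428/161.1.
V₃/V₁ = (V₂/V₁)(V₃/V₂) = 11.5 × (428/161.1) = 30.55.

V₃/V₁ ≈ 30.5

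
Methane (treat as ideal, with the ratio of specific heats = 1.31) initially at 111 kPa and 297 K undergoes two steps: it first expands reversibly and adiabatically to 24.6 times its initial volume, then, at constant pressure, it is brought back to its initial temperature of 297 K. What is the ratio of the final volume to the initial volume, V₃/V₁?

V₃/V₁ ≈ 66.4

Adiabatic step: V₂/V₁ = 24.6; T₂ = T₁·(1/24.6)^(0.31) = 110 K.
Isobaric step: V₃/V₂ = T₃/T₂ = 297/110.
V₃/V₁ = (V₂/V₁)(V₃/V₂) = 24.6 × (297/110) = 66.39.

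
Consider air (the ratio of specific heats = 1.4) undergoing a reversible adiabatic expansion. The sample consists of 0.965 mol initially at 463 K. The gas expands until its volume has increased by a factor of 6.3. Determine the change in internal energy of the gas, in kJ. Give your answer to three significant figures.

For a reversible adiabat TV^(γ−1) is constant, so T₂ = T₁ (V₁/V₂)^(γ−1).
T₂ = 463 × (1/6.3)^(0.4) = 221.7 K.
Q = 0, so ΔU = W_on_gas = nCᵥΔT with Cᵥ = R/(γ−1) = 20.79 J/(mol·K).
ΔU = 0.965 × 20.79 × (221.7 − 463) = -4839 J.

ΔU ≈ -4.84 kJ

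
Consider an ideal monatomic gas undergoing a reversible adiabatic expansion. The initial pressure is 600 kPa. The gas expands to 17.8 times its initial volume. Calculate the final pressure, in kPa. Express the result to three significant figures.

P₂ ≈ 4.94 kPa

Since PV^γ is constant along a reversible adiabat, P₂ = P₁ (V₁/V₂)^γ.
For a monatomic ideal gas γ = 5/3.
P₂ = 600 × (1/17.8)^(5/3) = 4.944 kPa.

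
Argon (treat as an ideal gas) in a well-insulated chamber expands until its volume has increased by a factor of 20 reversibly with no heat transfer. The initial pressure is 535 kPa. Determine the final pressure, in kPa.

P₂ ≈ 3.63 kPa

Since PV^γ is constant along a reversible adiabat, P₂ = P₁ (V₁/V₂)^γ.
For a monatomic ideal gas γ = 5/3.
P₂ = 535 × (1/20)^(5/3) = 3.631 kPa.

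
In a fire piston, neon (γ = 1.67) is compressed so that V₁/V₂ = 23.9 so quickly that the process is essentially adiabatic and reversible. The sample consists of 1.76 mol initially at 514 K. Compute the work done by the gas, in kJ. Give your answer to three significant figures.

Adiabatic: T₁V₁^(γ−1) = T₂V₂^(γ−1) ⇒ T₂ = T₁ (V₁/V₂)^(γ−1).
T₂ = 514 × 23.9^(0.67) = 4310 K.
Q = 0, so ΔU = W_on_gas = nCᵥΔT with Cᵥ = R/(γ−1) = 12.41 J/(mol·K).
ΔU = 1.76 × 12.41 × (4310 − 514) = 82910 J.
Work done by the gas = −ΔU = -82910 J.

W ≈ -82.9 kJ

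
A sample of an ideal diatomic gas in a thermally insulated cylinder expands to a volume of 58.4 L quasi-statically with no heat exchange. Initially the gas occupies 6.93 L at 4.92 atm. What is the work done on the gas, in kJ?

W ≈ -4.95 kJ

γ = 7/5 for a diatomic ideal gas.
P₂ = P₁(V₁/V₂)^γ = 4.92×(6.93/58.4)^(7/5) = 0.2489 atm.
For a reversible adiabat, W_by_gas = (P₁V₁ − P₂V₂)/(γ−1).
W_by = (498500×0.00693 − 25220×0.0584) / (2/5) = 4955 J.
W_on_gas = −W_by = -4955 J.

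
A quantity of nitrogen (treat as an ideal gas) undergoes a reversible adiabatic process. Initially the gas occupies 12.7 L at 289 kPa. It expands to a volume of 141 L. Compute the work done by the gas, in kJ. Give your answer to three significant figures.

γ = 7/5 for a diatomic ideal gas.
P₂ = P₁(V₁/V₂)^γ = 289×(12.7/141)^(7/5) = 9.938 kPa.
For a reversible adiabat, W_by_gas = (P₁V₁ − P₂V₂)/(γ−1).
W_by = (289000×0.0127 − 9938×0.141) / (2/5) = 5672 J.

W ≈ 5.67 kJ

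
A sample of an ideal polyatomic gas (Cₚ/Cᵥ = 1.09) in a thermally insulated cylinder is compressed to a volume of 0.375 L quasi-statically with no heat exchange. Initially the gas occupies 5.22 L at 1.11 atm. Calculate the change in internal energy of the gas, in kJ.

P₂ = P₁(V₁/V₂)^γ = 1.11×(5.22/0.375)^(1.09) = 19.58 atm.
For a reversible adiabat, W_by_gas = (P₁V₁ − P₂V₂)/(γ−1).
W_by = (112500×0.00522 − 1.984×10^6×0.000375) / (0.09) = -1745 J.
Q = 0 ⇒ ΔU = −W_by = 1745 J.

ΔU ≈ 1.74 kJ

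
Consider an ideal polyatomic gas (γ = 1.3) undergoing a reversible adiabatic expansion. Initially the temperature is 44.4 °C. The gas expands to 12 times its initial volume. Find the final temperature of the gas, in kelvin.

For a reversible adiabat TV^(γ−1) is constant, so T₂ = T₁ (V₁/V₂)^(γ−1).
T₁ = 44.4 °C = 317.5 K.
T₂ = 317.5 × (1/12)^(0.3) = 150.7 K.

T₂ ≈ 151 K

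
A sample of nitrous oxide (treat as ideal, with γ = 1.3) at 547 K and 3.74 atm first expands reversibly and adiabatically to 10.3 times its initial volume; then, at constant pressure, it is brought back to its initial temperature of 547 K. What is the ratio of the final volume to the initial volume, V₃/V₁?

Adiabatic step: V₂/V₁ = 10.3; T₂ = T₁·(1/10.3)^(0.3) = 271.7 K.
Isobaric step: V₃/V₂ = T₃/T₂ = 547/271.7.
V₃/V₁ = (V₂/V₁)(V₃/V₂) = 10.3 × (547/271.7) = 20.73.

V₃/V₁ ≈ 20.7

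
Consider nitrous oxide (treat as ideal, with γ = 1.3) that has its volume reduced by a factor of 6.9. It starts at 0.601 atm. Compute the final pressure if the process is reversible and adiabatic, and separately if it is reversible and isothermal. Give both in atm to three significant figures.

adiabatic: 7.40 atm; isothermal: 4.15 atm

Isothermal: P₂ = P₁(V₁/V₂) = 0.601×6.9 = 4.147 atm.
Adiabatic: P₂ = P₁(V₁/V₂)^γ = 0.601×6.9^(1.3) = 7.402 atm.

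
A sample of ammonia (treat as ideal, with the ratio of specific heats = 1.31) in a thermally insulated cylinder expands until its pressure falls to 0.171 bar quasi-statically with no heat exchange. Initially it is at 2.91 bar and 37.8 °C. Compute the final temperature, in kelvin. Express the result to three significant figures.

Adiabatic: T₂/T₁ = (P₂/P₁)^((γ−1)/γ).
T₁ = 37.8 °C = 310.9 K.
T₂ = 310.9 × (0.171/2.91)^(0.237) = 159 K.

T₂ ≈ 159 K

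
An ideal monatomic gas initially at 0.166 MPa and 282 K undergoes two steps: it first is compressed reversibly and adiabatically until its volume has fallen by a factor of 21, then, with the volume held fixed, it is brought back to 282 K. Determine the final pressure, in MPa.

P₃ ≈ 3.49 MPa

For a monatomic ideal gas γ = 5/3.
Adiabatic step (PV^γ = const): P₂ = 0.166×21^(5/3) = 26.53 MPa; T₂ = 282×21^(2/3) = 2146 K.
Isochoric: P₃ = P₂(T₃/T₂) = 26.53 × (282/2146) = 3.486 MPa.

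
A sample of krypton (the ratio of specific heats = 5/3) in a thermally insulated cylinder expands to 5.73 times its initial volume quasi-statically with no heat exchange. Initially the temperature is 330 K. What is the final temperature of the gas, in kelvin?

T₂ ≈ 103 K

Adiabatic: T₁V₁^(γ−1) = T₂V₂^(γ−1) ⇒ T₂ = T₁ (V₁/V₂)^(γ−1).
T₂ = 330 × (1/5.73)^(2/3) = 103.1 K.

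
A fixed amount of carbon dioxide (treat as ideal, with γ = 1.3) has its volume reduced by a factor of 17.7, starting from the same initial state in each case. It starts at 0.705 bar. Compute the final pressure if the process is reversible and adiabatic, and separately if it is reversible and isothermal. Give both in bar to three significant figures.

Isothermal: P₂ = P₁(V₁/V₂) = 0.705×17.7 = 12.48 bar.
Adiabatic: P₂ = P₁(V₁/V₂)^γ = 0.705×17.7^(1.3) = 29.55 bar.

adiabatic: 29.5 bar; isothermal: 12.5 bar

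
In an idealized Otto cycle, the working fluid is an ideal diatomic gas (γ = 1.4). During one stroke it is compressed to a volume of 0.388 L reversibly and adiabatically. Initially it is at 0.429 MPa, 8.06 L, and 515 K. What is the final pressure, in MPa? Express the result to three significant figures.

P₂ ≈ 30.0 MPa

Since PV^γ is constant along a reversible adiabat, P₂ = P₁ (V₁/V₂)^γ.
P₂ = 0.429 × (8.06/0.388)^(1.4) = 29.99 MPa.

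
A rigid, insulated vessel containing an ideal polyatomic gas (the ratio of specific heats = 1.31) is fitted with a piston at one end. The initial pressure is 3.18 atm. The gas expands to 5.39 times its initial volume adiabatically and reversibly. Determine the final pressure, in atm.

P₂ ≈ 0.350 atm

Adiabatic: P₁V₁^γ = P₂V₂^γ ⇒ P₂ = P₁ (V₁/V₂)^γ.
P₂ = 3.18 × (1/5.39)^(1.31) = 0.35 atm.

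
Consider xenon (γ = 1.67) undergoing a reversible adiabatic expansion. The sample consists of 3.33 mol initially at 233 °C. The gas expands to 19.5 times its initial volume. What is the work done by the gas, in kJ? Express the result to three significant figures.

W ≈ 18.1 kJ

For a reversible adiabat TV^(γ−1) is constant, so T₂ = T₁ (V₁/V₂)^(γ−1).
T₁ = 233 °C = 506.1 K.
T₂ = 506.1 × (1/19.5)^(0.67) = 69.18 K.
Q = 0, so ΔU = W_on_gas = nCᵥΔT with Cᵥ = R/(γ−1) = 12.41 J/(mol·K).
ΔU = 3.33 × 12.41 × (69.18 − 506.1) = -18060 J.
Work done by the gas = −ΔU = 18060 J.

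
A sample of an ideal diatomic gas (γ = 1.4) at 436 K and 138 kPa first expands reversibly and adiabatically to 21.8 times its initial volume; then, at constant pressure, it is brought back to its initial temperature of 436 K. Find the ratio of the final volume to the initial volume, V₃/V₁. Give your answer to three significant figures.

V₃/V₁ ≈ 74.8

Adiabatic step: V₂/V₁ = 21.8; T₂ = T₁·(1/21.8)^(0.4) = 127.1 K.
Isobaric step: V₃/V₂ = T₃/T₂ = 436/127.1.
V₃/V₁ = (V₂/V₁)(V₃/V₂) = 21.8 × (436/127.1) = 74.79.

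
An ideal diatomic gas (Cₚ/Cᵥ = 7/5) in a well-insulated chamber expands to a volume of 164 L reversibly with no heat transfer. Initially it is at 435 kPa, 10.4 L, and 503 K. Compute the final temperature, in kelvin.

T₂ ≈ 167 K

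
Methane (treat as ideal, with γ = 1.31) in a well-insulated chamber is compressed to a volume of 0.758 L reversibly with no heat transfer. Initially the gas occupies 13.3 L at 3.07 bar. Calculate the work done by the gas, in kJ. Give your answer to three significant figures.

W ≈ -18.8 kJ

P₂ = P₁(V₁/V₂)^γ = 3.07×(13.3/0.758)^(1.31) = 130.9 bar.
For a reversible adiabat, W_by_gas = (P₁V₁ − P₂V₂)/(γ−1).
W_by = (307000×0.0133 − 1.309×10^7×0.000758) / (0.31) = -18840 J.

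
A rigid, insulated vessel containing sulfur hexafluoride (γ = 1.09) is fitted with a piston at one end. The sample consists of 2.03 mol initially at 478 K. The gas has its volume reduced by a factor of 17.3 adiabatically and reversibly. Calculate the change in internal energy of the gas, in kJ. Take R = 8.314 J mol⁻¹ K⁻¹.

ΔU ≈ 26.2 kJ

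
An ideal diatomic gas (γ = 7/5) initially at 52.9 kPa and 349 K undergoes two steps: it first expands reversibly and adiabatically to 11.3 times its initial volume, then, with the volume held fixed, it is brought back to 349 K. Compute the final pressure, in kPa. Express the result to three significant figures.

P₃ ≈ 4.68 kPa

Adiabatic step (PV^γ = const): P₂ = 52.9×(1/11.3)^(7/5) = 1.775 kPa; T₂ = 349×(1/11.3)^(2/5) = 132.3 K.
Isochoric: P₃ = P₂(T₃/T₂) = 1.775 × (349/132.3) = 4.681 kPa.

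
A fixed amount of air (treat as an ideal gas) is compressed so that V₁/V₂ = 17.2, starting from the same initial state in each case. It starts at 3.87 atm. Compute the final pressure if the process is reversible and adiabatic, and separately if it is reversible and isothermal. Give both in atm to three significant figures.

adiabatic: 208 atm; isothermal: 66.6 atm

For a diatomic ideal gas γ = 7/5.
Isothermal: P₂ = P₁(V₁/V₂) = 3.87×17.2 = 66.56 atm.
Adiabatic: P₂ = P₁(V₁/V₂)^γ = 3.87×17.2^(7/5) = 207.7 atm.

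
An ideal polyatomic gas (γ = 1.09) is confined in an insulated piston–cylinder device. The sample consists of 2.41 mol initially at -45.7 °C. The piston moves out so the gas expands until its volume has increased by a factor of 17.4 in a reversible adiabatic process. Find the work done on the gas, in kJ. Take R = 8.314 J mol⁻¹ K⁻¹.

Adiabatic: T₁V₁^(γ−1) = T₂V₂^(γ−1) ⇒ T₂ = T₁ (V₁/V₂)^(γ−1).
T₁ = -45.7 °C = 227.4 K.
T₂ = 227.4 × (1/17.4)^(0.09) = 175.9 K.
Q = 0, so ΔU = W_on_gas = nCᵥΔT with Cᵥ = R/(γ−1) = 92.38 J/(mol·K).
ΔU = 2.41 × 92.38 × (175.9 − 227.4) = -11480 J.

W ≈ -11.5 kJ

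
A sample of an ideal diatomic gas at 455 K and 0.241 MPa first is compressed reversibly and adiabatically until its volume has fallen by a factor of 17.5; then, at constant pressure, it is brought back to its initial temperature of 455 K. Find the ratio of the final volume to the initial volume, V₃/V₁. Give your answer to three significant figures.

For a diatomic ideal gas γ = 7/5.
Adiabatic step: V₂/V₁ = 0.05714; T₂ = T₁·17.5^(2/5) = 1430 K.
Isobaric step: V₃/V₂ = T₃/T₂ = 455/1430.
V₃/V₁ = (V₂/V₁)(V₃/V₂) = 0.05714 × (455/1430) = 0.01819.

V₃/V₁ ≈ 0.0182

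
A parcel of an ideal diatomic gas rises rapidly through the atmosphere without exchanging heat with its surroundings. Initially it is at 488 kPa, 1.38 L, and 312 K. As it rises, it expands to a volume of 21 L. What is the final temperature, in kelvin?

Adiabatic: T₁V₁^(γ−1) = T₂V₂^(γ−1) ⇒ T₂ = T₁ (V₁/V₂)^(γ−1).
γ = 7/5 for a diatomic ideal gas.
T₂ = 312 × (1.38/21)^(2/5) = 105 K.

T₂ ≈ 105 K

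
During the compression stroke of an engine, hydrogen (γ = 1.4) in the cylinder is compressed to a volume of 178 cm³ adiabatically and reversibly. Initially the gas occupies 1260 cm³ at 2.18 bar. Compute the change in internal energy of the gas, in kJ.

ΔU ≈ 0.816 kJ

P₂ = P₁(V₁/V₂)^γ = 2.18×(1260/178)^(1.4) = 33.76 bar.
For a reversible adiabat, W_by_gas = (P₁V₁ − P₂V₂)/(γ−1).
W_by = (218000×0.00126 − 3.376×10^6×0.000178) / (0.4) = -815.6 J.
Q = 0 ⇒ ΔU = −W_by = 815.6 J.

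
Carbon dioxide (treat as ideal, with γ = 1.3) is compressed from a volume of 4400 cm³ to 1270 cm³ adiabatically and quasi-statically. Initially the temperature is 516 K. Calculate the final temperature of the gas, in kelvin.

For a reversible adiabat TV^(γ−1) is constant, so T₂ = T₁ (V₁/V₂)^(γ−1).
T₂ = 516 × (4400/1270)^(0.3) = 749.1 K.

T₂ ≈ 749 K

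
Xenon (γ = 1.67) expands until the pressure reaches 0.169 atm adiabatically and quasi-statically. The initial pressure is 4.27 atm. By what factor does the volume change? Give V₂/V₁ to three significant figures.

V₂/V₁ ≈ 6.92

From PV^γ = const, V₂/V₁ = (P₁/P₂)^(1/γ).
V₂/V₁ = (4.27/0.169)^(0.599) = 6.916.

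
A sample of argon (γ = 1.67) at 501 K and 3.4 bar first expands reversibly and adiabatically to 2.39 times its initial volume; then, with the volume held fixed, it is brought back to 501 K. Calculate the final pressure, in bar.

Adiabatic step (PV^γ = const): P₂ = 3.4×(1/2.39)^(1.67) = 0.7935 bar; T₂ = 501×(1/2.39)^(0.67) = 279.5 K.
Isochoric: P₃ = P₂(T₃/T₂) = 0.7935 × (501/279.5) = 1.423 bar.

P₃ ≈ 1.42 bar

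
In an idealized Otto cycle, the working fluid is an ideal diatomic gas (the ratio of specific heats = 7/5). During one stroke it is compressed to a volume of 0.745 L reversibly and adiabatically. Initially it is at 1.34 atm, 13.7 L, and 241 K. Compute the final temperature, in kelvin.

T₂ ≈ 772 K

For a reversible adiabat TV^(γ−1) is constant, so T₂ = T₁ (V₁/V₂)^(γ−1).
T₂ = 241 × (13.7/0.745)^(2/5) = 772.4 K.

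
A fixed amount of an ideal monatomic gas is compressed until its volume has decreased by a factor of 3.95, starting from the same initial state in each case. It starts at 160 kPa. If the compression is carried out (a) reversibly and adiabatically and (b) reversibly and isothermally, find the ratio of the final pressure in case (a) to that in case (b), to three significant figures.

For a monatomic ideal gas γ = 5/3.
Isothermal: P_b = P₁(V₁/V₂) = 160×3.95.
Adiabatic: P_a = P₁(V₁/V₂)^γ = 160×3.95^(5/3).
P_a/P_b = (V₁/V₂)^(γ−1) = 3.95^(2/3) = 2.499.

P_adiabatic / P_isothermal ≈ 2.50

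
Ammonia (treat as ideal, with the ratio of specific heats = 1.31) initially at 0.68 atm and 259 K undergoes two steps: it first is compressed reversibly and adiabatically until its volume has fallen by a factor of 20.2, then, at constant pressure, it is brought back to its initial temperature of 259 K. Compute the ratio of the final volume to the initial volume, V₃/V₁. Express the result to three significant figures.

Adiabatic step: V₂/V₁ = 0.0495; T₂ = T₁·20.2^(0.31) = 657.6 K.
Isobaric step: V₃/V₂ = T₃/T₂ = 259/657.6.
V₃/V₁ = (V₂/V₁)(V₃/V₂) = 0.0495 × (259/657.6) = 0.0195.

V₃/V₁ ≈ 0.0195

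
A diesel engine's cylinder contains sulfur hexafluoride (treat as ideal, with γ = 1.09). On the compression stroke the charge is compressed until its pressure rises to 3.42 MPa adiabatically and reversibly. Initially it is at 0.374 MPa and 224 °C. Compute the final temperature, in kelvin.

Adiabatic: T₂/T₁ = (P₂/P₁)^((γ−1)/γ).
T₁ = 224 °C = 497.1 K.
T₂ = 497.1 × (3.42/0.374)^(0.0826) = 596.8 K.

T₂ ≈ 597 K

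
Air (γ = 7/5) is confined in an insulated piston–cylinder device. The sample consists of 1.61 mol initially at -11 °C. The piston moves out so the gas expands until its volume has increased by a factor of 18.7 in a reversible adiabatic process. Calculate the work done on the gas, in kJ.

For a reversible adiabat TV^(γ−1) is constant, so T₂ = T₁ (V₁/V₂)^(γ−1).
T₁ = -11 °C = 262.1 K.
T₂ = 262.1 × (1/18.7)^(2/5) = 81.25 K.
Q = 0, so ΔU = W_on_gas = nCᵥΔT with Cᵥ = R/(γ−1) = 20.79 J/(mol·K).
ΔU = 1.61 × 20.79 × (81.25 − 262.1) = -6054 J.

W ≈ -6.05 kJ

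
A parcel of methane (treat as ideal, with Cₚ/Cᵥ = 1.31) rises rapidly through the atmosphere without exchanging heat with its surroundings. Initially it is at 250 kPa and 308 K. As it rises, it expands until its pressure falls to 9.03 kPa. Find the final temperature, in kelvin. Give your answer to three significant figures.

T₂ ≈ 140 K

Along an adiabat T P^((1−γ)/γ) is constant, so T₂ = T₁ (P₂/P₁)^((γ−1)/γ).
T₂ = 308 × (9.03/250)^(0.237) = 140.4 K.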